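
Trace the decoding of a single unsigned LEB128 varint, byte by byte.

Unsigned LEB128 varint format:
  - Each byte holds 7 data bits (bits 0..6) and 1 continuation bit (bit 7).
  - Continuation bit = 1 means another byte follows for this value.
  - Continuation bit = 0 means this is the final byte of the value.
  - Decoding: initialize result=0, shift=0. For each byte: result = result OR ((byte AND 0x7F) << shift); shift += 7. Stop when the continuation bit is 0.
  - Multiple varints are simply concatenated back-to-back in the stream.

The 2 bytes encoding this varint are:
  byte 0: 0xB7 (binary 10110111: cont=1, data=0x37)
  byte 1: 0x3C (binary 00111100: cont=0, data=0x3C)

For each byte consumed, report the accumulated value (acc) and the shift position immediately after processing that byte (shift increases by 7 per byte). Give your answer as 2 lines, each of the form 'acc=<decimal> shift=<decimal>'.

Answer: acc=55 shift=7
acc=7735 shift=14

Derivation:
byte 0=0xB7: payload=0x37=55, contrib = 55<<0 = 55; acc -> 55, shift -> 7
byte 1=0x3C: payload=0x3C=60, contrib = 60<<7 = 7680; acc -> 7735, shift -> 14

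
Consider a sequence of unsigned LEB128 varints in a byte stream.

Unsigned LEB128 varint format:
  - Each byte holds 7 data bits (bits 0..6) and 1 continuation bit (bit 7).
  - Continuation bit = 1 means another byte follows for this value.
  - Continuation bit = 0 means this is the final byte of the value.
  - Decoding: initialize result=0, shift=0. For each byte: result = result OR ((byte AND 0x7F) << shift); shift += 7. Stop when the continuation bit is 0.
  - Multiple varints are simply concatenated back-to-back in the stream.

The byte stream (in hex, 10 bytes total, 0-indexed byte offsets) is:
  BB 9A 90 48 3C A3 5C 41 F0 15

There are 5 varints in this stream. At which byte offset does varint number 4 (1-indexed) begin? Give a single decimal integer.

  byte[0]=0xBB cont=1 payload=0x3B=59: acc |= 59<<0 -> acc=59 shift=7
  byte[1]=0x9A cont=1 payload=0x1A=26: acc |= 26<<7 -> acc=3387 shift=14
  byte[2]=0x90 cont=1 payload=0x10=16: acc |= 16<<14 -> acc=265531 shift=21
  byte[3]=0x48 cont=0 payload=0x48=72: acc |= 72<<21 -> acc=151260475 shift=28 [end]
Varint 1: bytes[0:4] = BB 9A 90 48 -> value 151260475 (4 byte(s))
  byte[4]=0x3C cont=0 payload=0x3C=60: acc |= 60<<0 -> acc=60 shift=7 [end]
Varint 2: bytes[4:5] = 3C -> value 60 (1 byte(s))
  byte[5]=0xA3 cont=1 payload=0x23=35: acc |= 35<<0 -> acc=35 shift=7
  byte[6]=0x5C cont=0 payload=0x5C=92: acc |= 92<<7 -> acc=11811 shift=14 [end]
Varint 3: bytes[5:7] = A3 5C -> value 11811 (2 byte(s))
  byte[7]=0x41 cont=0 payload=0x41=65: acc |= 65<<0 -> acc=65 shift=7 [end]
Varint 4: bytes[7:8] = 41 -> value 65 (1 byte(s))
  byte[8]=0xF0 cont=1 payload=0x70=112: acc |= 112<<0 -> acc=112 shift=7
  byte[9]=0x15 cont=0 payload=0x15=21: acc |= 21<<7 -> acc=2800 shift=14 [end]
Varint 5: bytes[8:10] = F0 15 -> value 2800 (2 byte(s))

Answer: 7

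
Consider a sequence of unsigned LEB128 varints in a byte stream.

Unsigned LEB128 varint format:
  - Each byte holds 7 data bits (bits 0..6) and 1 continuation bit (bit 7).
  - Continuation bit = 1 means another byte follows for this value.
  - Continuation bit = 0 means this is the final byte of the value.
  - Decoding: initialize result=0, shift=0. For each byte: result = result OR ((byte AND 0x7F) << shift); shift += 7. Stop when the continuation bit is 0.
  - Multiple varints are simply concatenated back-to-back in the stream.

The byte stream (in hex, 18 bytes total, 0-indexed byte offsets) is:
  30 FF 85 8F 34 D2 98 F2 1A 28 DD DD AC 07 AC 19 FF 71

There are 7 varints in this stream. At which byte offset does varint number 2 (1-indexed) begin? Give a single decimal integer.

Answer: 1

Derivation:
  byte[0]=0x30 cont=0 payload=0x30=48: acc |= 48<<0 -> acc=48 shift=7 [end]
Varint 1: bytes[0:1] = 30 -> value 48 (1 byte(s))
  byte[1]=0xFF cont=1 payload=0x7F=127: acc |= 127<<0 -> acc=127 shift=7
  byte[2]=0x85 cont=1 payload=0x05=5: acc |= 5<<7 -> acc=767 shift=14
  byte[3]=0x8F cont=1 payload=0x0F=15: acc |= 15<<14 -> acc=246527 shift=21
  byte[4]=0x34 cont=0 payload=0x34=52: acc |= 52<<21 -> acc=109298431 shift=28 [end]
Varint 2: bytes[1:5] = FF 85 8F 34 -> value 109298431 (4 byte(s))
  byte[5]=0xD2 cont=1 payload=0x52=82: acc |= 82<<0 -> acc=82 shift=7
  byte[6]=0x98 cont=1 payload=0x18=24: acc |= 24<<7 -> acc=3154 shift=14
  byte[7]=0xF2 cont=1 payload=0x72=114: acc |= 114<<14 -> acc=1870930 shift=21
  byte[8]=0x1A cont=0 payload=0x1A=26: acc |= 26<<21 -> acc=56396882 shift=28 [end]
Varint 3: bytes[5:9] = D2 98 F2 1A -> value 56396882 (4 byte(s))
  byte[9]=0x28 cont=0 payload=0x28=40: acc |= 40<<0 -> acc=40 shift=7 [end]
Varint 4: bytes[9:10] = 28 -> value 40 (1 byte(s))
  byte[10]=0xDD cont=1 payload=0x5D=93: acc |= 93<<0 -> acc=93 shift=7
  byte[11]=0xDD cont=1 payload=0x5D=93: acc |= 93<<7 -> acc=11997 shift=14
  byte[12]=0xAC cont=1 payload=0x2C=44: acc |= 44<<14 -> acc=732893 shift=21
  byte[13]=0x07 cont=0 payload=0x07=7: acc |= 7<<21 -> acc=15412957 shift=28 [end]
Varint 5: bytes[10:14] = DD DD AC 07 -> value 15412957 (4 byte(s))
  byte[14]=0xAC cont=1 payload=0x2C=44: acc |= 44<<0 -> acc=44 shift=7
  byte[15]=0x19 cont=0 payload=0x19=25: acc |= 25<<7 -> acc=3244 shift=14 [end]
Varint 6: bytes[14:16] = AC 19 -> value 3244 (2 byte(s))
  byte[16]=0xFF cont=1 payload=0x7F=127: acc |= 127<<0 -> acc=127 shift=7
  byte[17]=0x71 cont=0 payload=0x71=113: acc |= 113<<7 -> acc=14591 shift=14 [end]
Varint 7: bytes[16:18] = FF 71 -> value 14591 (2 byte(s))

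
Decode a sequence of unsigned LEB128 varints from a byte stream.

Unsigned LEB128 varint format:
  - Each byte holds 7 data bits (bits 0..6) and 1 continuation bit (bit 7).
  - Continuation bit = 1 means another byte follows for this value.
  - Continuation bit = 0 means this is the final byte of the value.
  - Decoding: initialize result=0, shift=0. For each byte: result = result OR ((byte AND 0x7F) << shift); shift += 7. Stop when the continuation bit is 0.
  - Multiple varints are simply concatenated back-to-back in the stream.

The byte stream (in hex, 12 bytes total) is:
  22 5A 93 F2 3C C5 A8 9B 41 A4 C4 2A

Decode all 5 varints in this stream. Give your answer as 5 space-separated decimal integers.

  byte[0]=0x22 cont=0 payload=0x22=34: acc |= 34<<0 -> acc=34 shift=7 [end]
Varint 1: bytes[0:1] = 22 -> value 34 (1 byte(s))
  byte[1]=0x5A cont=0 payload=0x5A=90: acc |= 90<<0 -> acc=90 shift=7 [end]
Varint 2: bytes[1:2] = 5A -> value 90 (1 byte(s))
  byte[2]=0x93 cont=1 payload=0x13=19: acc |= 19<<0 -> acc=19 shift=7
  byte[3]=0xF2 cont=1 payload=0x72=114: acc |= 114<<7 -> acc=14611 shift=14
  byte[4]=0x3C cont=0 payload=0x3C=60: acc |= 60<<14 -> acc=997651 shift=21 [end]
Varint 3: bytes[2:5] = 93 F2 3C -> value 997651 (3 byte(s))
  byte[5]=0xC5 cont=1 payload=0x45=69: acc |= 69<<0 -> acc=69 shift=7
  byte[6]=0xA8 cont=1 payload=0x28=40: acc |= 40<<7 -> acc=5189 shift=14
  byte[7]=0x9B cont=1 payload=0x1B=27: acc |= 27<<14 -> acc=447557 shift=21
  byte[8]=0x41 cont=0 payload=0x41=65: acc |= 65<<21 -> acc=136762437 shift=28 [end]
Varint 4: bytes[5:9] = C5 A8 9B 41 -> value 136762437 (4 byte(s))
  byte[9]=0xA4 cont=1 payload=0x24=36: acc |= 36<<0 -> acc=36 shift=7
  byte[10]=0xC4 cont=1 payload=0x44=68: acc |= 68<<7 -> acc=8740 shift=14
  byte[11]=0x2A cont=0 payload=0x2A=42: acc |= 42<<14 -> acc=696868 shift=21 [end]
Varint 5: bytes[9:12] = A4 C4 2A -> value 696868 (3 byte(s))

Answer: 34 90 997651 136762437 696868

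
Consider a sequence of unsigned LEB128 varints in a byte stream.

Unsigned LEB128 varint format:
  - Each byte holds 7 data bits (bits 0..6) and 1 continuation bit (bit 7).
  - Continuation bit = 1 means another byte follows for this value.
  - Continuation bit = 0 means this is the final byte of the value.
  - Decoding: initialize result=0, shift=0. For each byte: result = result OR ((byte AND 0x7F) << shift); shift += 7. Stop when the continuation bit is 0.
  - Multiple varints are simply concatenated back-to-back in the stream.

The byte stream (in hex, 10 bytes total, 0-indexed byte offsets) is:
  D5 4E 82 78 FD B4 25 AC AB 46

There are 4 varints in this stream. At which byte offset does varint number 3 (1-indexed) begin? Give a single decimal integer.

  byte[0]=0xD5 cont=1 payload=0x55=85: acc |= 85<<0 -> acc=85 shift=7
  byte[1]=0x4E cont=0 payload=0x4E=78: acc |= 78<<7 -> acc=10069 shift=14 [end]
Varint 1: bytes[0:2] = D5 4E -> value 10069 (2 byte(s))
  byte[2]=0x82 cont=1 payload=0x02=2: acc |= 2<<0 -> acc=2 shift=7
  byte[3]=0x78 cont=0 payload=0x78=120: acc |= 120<<7 -> acc=15362 shift=14 [end]
Varint 2: bytes[2:4] = 82 78 -> value 15362 (2 byte(s))
  byte[4]=0xFD cont=1 payload=0x7D=125: acc |= 125<<0 -> acc=125 shift=7
  byte[5]=0xB4 cont=1 payload=0x34=52: acc |= 52<<7 -> acc=6781 shift=14
  byte[6]=0x25 cont=0 payload=0x25=37: acc |= 37<<14 -> acc=612989 shift=21 [end]
Varint 3: bytes[4:7] = FD B4 25 -> value 612989 (3 byte(s))
  byte[7]=0xAC cont=1 payload=0x2C=44: acc |= 44<<0 -> acc=44 shift=7
  byte[8]=0xAB cont=1 payload=0x2B=43: acc |= 43<<7 -> acc=5548 shift=14
  byte[9]=0x46 cont=0 payload=0x46=70: acc |= 70<<14 -> acc=1152428 shift=21 [end]
Varint 4: bytes[7:10] = AC AB 46 -> value 1152428 (3 byte(s))

Answer: 4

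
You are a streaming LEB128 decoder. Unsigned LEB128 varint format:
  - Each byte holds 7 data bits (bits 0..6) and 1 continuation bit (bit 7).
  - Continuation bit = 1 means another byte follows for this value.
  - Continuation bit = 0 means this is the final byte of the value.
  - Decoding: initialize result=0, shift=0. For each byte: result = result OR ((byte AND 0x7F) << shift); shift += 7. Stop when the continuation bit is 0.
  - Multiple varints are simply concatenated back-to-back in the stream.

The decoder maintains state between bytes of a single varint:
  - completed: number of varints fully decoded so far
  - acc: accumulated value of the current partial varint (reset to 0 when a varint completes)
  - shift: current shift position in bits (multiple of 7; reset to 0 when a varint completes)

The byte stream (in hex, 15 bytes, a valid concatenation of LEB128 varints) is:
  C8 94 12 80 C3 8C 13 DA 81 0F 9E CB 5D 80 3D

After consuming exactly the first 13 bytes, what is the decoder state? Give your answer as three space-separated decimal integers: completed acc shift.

byte[0]=0xC8 cont=1 payload=0x48: acc |= 72<<0 -> completed=0 acc=72 shift=7
byte[1]=0x94 cont=1 payload=0x14: acc |= 20<<7 -> completed=0 acc=2632 shift=14
byte[2]=0x12 cont=0 payload=0x12: varint #1 complete (value=297544); reset -> completed=1 acc=0 shift=0
byte[3]=0x80 cont=1 payload=0x00: acc |= 0<<0 -> completed=1 acc=0 shift=7
byte[4]=0xC3 cont=1 payload=0x43: acc |= 67<<7 -> completed=1 acc=8576 shift=14
byte[5]=0x8C cont=1 payload=0x0C: acc |= 12<<14 -> completed=1 acc=205184 shift=21
byte[6]=0x13 cont=0 payload=0x13: varint #2 complete (value=40051072); reset -> completed=2 acc=0 shift=0
byte[7]=0xDA cont=1 payload=0x5A: acc |= 90<<0 -> completed=2 acc=90 shift=7
byte[8]=0x81 cont=1 payload=0x01: acc |= 1<<7 -> completed=2 acc=218 shift=14
byte[9]=0x0F cont=0 payload=0x0F: varint #3 complete (value=245978); reset -> completed=3 acc=0 shift=0
byte[10]=0x9E cont=1 payload=0x1E: acc |= 30<<0 -> completed=3 acc=30 shift=7
byte[11]=0xCB cont=1 payload=0x4B: acc |= 75<<7 -> completed=3 acc=9630 shift=14
byte[12]=0x5D cont=0 payload=0x5D: varint #4 complete (value=1533342); reset -> completed=4 acc=0 shift=0

Answer: 4 0 0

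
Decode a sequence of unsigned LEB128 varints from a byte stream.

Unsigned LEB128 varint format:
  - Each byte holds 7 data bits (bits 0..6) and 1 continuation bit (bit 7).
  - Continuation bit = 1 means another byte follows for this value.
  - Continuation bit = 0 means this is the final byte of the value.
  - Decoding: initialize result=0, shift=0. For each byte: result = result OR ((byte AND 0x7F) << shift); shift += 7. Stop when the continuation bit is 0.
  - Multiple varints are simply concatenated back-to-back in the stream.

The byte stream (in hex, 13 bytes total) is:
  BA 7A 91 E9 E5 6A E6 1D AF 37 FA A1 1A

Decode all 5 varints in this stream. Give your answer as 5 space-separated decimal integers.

Answer: 15674 223966353 3814 7087 430330

Derivation:
  byte[0]=0xBA cont=1 payload=0x3A=58: acc |= 58<<0 -> acc=58 shift=7
  byte[1]=0x7A cont=0 payload=0x7A=122: acc |= 122<<7 -> acc=15674 shift=14 [end]
Varint 1: bytes[0:2] = BA 7A -> value 15674 (2 byte(s))
  byte[2]=0x91 cont=1 payload=0x11=17: acc |= 17<<0 -> acc=17 shift=7
  byte[3]=0xE9 cont=1 payload=0x69=105: acc |= 105<<7 -> acc=13457 shift=14
  byte[4]=0xE5 cont=1 payload=0x65=101: acc |= 101<<14 -> acc=1668241 shift=21
  byte[5]=0x6A cont=0 payload=0x6A=106: acc |= 106<<21 -> acc=223966353 shift=28 [end]
Varint 2: bytes[2:6] = 91 E9 E5 6A -> value 223966353 (4 byte(s))
  byte[6]=0xE6 cont=1 payload=0x66=102: acc |= 102<<0 -> acc=102 shift=7
  byte[7]=0x1D cont=0 payload=0x1D=29: acc |= 29<<7 -> acc=3814 shift=14 [end]
Varint 3: bytes[6:8] = E6 1D -> value 3814 (2 byte(s))
  byte[8]=0xAF cont=1 payload=0x2F=47: acc |= 47<<0 -> acc=47 shift=7
  byte[9]=0x37 cont=0 payload=0x37=55: acc |= 55<<7 -> acc=7087 shift=14 [end]
Varint 4: bytes[8:10] = AF 37 -> value 7087 (2 byte(s))
  byte[10]=0xFA cont=1 payload=0x7A=122: acc |= 122<<0 -> acc=122 shift=7
  byte[11]=0xA1 cont=1 payload=0x21=33: acc |= 33<<7 -> acc=4346 shift=14
  byte[12]=0x1A cont=0 payload=0x1A=26: acc |= 26<<14 -> acc=430330 shift=21 [end]
Varint 5: bytes[10:13] = FA A1 1A -> value 430330 (3 byte(s))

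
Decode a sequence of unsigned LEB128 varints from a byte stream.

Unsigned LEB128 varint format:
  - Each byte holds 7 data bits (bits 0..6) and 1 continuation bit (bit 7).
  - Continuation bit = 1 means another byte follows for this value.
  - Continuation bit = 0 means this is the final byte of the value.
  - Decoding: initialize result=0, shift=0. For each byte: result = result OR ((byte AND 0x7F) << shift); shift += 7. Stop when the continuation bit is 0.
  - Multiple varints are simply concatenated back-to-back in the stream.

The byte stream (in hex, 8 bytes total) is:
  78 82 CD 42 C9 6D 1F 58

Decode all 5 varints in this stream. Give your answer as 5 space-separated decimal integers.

  byte[0]=0x78 cont=0 payload=0x78=120: acc |= 120<<0 -> acc=120 shift=7 [end]
Varint 1: bytes[0:1] = 78 -> value 120 (1 byte(s))
  byte[1]=0x82 cont=1 payload=0x02=2: acc |= 2<<0 -> acc=2 shift=7
  byte[2]=0xCD cont=1 payload=0x4D=77: acc |= 77<<7 -> acc=9858 shift=14
  byte[3]=0x42 cont=0 payload=0x42=66: acc |= 66<<14 -> acc=1091202 shift=21 [end]
Varint 2: bytes[1:4] = 82 CD 42 -> value 1091202 (3 byte(s))
  byte[4]=0xC9 cont=1 payload=0x49=73: acc |= 73<<0 -> acc=73 shift=7
  byte[5]=0x6D cont=0 payload=0x6D=109: acc |= 109<<7 -> acc=14025 shift=14 [end]
Varint 3: bytes[4:6] = C9 6D -> value 14025 (2 byte(s))
  byte[6]=0x1F cont=0 payload=0x1F=31: acc |= 31<<0 -> acc=31 shift=7 [end]
Varint 4: bytes[6:7] = 1F -> value 31 (1 byte(s))
  byte[7]=0x58 cont=0 payload=0x58=88: acc |= 88<<0 -> acc=88 shift=7 [end]
Varint 5: bytes[7:8] = 58 -> value 88 (1 byte(s))

Answer: 120 1091202 14025 31 88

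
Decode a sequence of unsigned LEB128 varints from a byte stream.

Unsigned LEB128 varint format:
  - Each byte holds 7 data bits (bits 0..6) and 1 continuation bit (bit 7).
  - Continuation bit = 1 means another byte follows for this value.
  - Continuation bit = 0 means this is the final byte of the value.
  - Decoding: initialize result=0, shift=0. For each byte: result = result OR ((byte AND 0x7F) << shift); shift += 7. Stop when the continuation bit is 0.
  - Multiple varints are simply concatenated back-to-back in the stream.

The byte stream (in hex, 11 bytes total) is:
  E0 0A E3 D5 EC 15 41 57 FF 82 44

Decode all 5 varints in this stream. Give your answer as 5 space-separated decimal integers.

  byte[0]=0xE0 cont=1 payload=0x60=96: acc |= 96<<0 -> acc=96 shift=7
  byte[1]=0x0A cont=0 payload=0x0A=10: acc |= 10<<7 -> acc=1376 shift=14 [end]
Varint 1: bytes[0:2] = E0 0A -> value 1376 (2 byte(s))
  byte[2]=0xE3 cont=1 payload=0x63=99: acc |= 99<<0 -> acc=99 shift=7
  byte[3]=0xD5 cont=1 payload=0x55=85: acc |= 85<<7 -> acc=10979 shift=14
  byte[4]=0xEC cont=1 payload=0x6C=108: acc |= 108<<14 -> acc=1780451 shift=21
  byte[5]=0x15 cont=0 payload=0x15=21: acc |= 21<<21 -> acc=45820643 shift=28 [end]
Varint 2: bytes[2:6] = E3 D5 EC 15 -> value 45820643 (4 byte(s))
  byte[6]=0x41 cont=0 payload=0x41=65: acc |= 65<<0 -> acc=65 shift=7 [end]
Varint 3: bytes[6:7] = 41 -> value 65 (1 byte(s))
  byte[7]=0x57 cont=0 payload=0x57=87: acc |= 87<<0 -> acc=87 shift=7 [end]
Varint 4: bytes[7:8] = 57 -> value 87 (1 byte(s))
  byte[8]=0xFF cont=1 payload=0x7F=127: acc |= 127<<0 -> acc=127 shift=7
  byte[9]=0x82 cont=1 payload=0x02=2: acc |= 2<<7 -> acc=383 shift=14
  byte[10]=0x44 cont=0 payload=0x44=68: acc |= 68<<14 -> acc=1114495 shift=21 [end]
Varint 5: bytes[8:11] = FF 82 44 -> value 1114495 (3 byte(s))

Answer: 1376 45820643 65 87 1114495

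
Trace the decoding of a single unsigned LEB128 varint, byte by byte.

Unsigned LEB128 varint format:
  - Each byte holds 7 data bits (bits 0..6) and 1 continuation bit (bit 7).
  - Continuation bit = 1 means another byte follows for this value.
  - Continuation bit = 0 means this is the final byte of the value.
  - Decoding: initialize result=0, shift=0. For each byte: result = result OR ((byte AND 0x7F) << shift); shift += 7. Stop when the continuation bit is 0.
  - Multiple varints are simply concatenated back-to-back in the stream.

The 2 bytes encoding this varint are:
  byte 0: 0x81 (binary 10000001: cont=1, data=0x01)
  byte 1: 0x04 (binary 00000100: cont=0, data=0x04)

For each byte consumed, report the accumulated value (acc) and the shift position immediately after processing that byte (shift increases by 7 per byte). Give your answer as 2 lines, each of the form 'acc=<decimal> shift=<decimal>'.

byte 0=0x81: payload=0x01=1, contrib = 1<<0 = 1; acc -> 1, shift -> 7
byte 1=0x04: payload=0x04=4, contrib = 4<<7 = 512; acc -> 513, shift -> 14

Answer: acc=1 shift=7
acc=513 shift=14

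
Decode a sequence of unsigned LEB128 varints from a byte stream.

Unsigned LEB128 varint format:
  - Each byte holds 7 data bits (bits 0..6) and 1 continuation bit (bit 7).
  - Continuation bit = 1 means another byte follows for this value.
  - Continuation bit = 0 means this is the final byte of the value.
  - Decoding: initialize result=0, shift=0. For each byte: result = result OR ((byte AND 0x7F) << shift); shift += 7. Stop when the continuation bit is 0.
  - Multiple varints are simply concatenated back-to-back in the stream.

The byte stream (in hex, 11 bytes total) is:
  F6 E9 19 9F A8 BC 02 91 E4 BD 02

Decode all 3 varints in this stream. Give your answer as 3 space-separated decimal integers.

  byte[0]=0xF6 cont=1 payload=0x76=118: acc |= 118<<0 -> acc=118 shift=7
  byte[1]=0xE9 cont=1 payload=0x69=105: acc |= 105<<7 -> acc=13558 shift=14
  byte[2]=0x19 cont=0 payload=0x19=25: acc |= 25<<14 -> acc=423158 shift=21 [end]
Varint 1: bytes[0:3] = F6 E9 19 -> value 423158 (3 byte(s))
  byte[3]=0x9F cont=1 payload=0x1F=31: acc |= 31<<0 -> acc=31 shift=7
  byte[4]=0xA8 cont=1 payload=0x28=40: acc |= 40<<7 -> acc=5151 shift=14
  byte[5]=0xBC cont=1 payload=0x3C=60: acc |= 60<<14 -> acc=988191 shift=21
  byte[6]=0x02 cont=0 payload=0x02=2: acc |= 2<<21 -> acc=5182495 shift=28 [end]
Varint 2: bytes[3:7] = 9F A8 BC 02 -> value 5182495 (4 byte(s))
  byte[7]=0x91 cont=1 payload=0x11=17: acc |= 17<<0 -> acc=17 shift=7
  byte[8]=0xE4 cont=1 payload=0x64=100: acc |= 100<<7 -> acc=12817 shift=14
  byte[9]=0xBD cont=1 payload=0x3D=61: acc |= 61<<14 -> acc=1012241 shift=21
  byte[10]=0x02 cont=0 payload=0x02=2: acc |= 2<<21 -> acc=5206545 shift=28 [end]
Varint 3: bytes[7:11] = 91 E4 BD 02 -> value 5206545 (4 byte(s))

Answer: 423158 5182495 5206545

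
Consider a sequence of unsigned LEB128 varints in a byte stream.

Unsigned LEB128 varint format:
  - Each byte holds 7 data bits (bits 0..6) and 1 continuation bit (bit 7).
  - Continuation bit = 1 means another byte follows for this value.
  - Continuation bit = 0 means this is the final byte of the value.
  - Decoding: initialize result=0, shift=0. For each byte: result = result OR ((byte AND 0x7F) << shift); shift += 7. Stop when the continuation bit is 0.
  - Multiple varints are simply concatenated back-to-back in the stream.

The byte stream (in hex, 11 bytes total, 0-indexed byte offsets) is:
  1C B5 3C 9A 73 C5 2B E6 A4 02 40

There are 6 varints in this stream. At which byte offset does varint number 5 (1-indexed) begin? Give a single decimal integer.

  byte[0]=0x1C cont=0 payload=0x1C=28: acc |= 28<<0 -> acc=28 shift=7 [end]
Varint 1: bytes[0:1] = 1C -> value 28 (1 byte(s))
  byte[1]=0xB5 cont=1 payload=0x35=53: acc |= 53<<0 -> acc=53 shift=7
  byte[2]=0x3C cont=0 payload=0x3C=60: acc |= 60<<7 -> acc=7733 shift=14 [end]
Varint 2: bytes[1:3] = B5 3C -> value 7733 (2 byte(s))
  byte[3]=0x9A cont=1 payload=0x1A=26: acc |= 26<<0 -> acc=26 shift=7
  byte[4]=0x73 cont=0 payload=0x73=115: acc |= 115<<7 -> acc=14746 shift=14 [end]
Varint 3: bytes[3:5] = 9A 73 -> value 14746 (2 byte(s))
  byte[5]=0xC5 cont=1 payload=0x45=69: acc |= 69<<0 -> acc=69 shift=7
  byte[6]=0x2B cont=0 payload=0x2B=43: acc |= 43<<7 -> acc=5573 shift=14 [end]
Varint 4: bytes[5:7] = C5 2B -> value 5573 (2 byte(s))
  byte[7]=0xE6 cont=1 payload=0x66=102: acc |= 102<<0 -> acc=102 shift=7
  byte[8]=0xA4 cont=1 payload=0x24=36: acc |= 36<<7 -> acc=4710 shift=14
  byte[9]=0x02 cont=0 payload=0x02=2: acc |= 2<<14 -> acc=37478 shift=21 [end]
Varint 5: bytes[7:10] = E6 A4 02 -> value 37478 (3 byte(s))
  byte[10]=0x40 cont=0 payload=0x40=64: acc |= 64<<0 -> acc=64 shift=7 [end]
Varint 6: bytes[10:11] = 40 -> value 64 (1 byte(s))

Answer: 7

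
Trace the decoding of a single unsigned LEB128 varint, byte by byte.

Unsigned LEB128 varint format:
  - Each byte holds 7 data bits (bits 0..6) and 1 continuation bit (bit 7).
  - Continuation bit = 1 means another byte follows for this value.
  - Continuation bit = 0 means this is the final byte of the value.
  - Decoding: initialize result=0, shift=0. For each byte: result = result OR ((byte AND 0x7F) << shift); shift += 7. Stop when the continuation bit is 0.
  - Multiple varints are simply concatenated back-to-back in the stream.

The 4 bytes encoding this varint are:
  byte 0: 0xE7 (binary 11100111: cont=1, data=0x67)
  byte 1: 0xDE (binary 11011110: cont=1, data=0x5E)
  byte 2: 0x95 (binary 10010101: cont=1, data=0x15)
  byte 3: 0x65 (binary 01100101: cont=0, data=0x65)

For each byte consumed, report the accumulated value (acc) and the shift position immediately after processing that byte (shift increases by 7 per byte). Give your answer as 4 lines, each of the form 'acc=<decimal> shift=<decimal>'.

byte 0=0xE7: payload=0x67=103, contrib = 103<<0 = 103; acc -> 103, shift -> 7
byte 1=0xDE: payload=0x5E=94, contrib = 94<<7 = 12032; acc -> 12135, shift -> 14
byte 2=0x95: payload=0x15=21, contrib = 21<<14 = 344064; acc -> 356199, shift -> 21
byte 3=0x65: payload=0x65=101, contrib = 101<<21 = 211812352; acc -> 212168551, shift -> 28

Answer: acc=103 shift=7
acc=12135 shift=14
acc=356199 shift=21
acc=212168551 shift=28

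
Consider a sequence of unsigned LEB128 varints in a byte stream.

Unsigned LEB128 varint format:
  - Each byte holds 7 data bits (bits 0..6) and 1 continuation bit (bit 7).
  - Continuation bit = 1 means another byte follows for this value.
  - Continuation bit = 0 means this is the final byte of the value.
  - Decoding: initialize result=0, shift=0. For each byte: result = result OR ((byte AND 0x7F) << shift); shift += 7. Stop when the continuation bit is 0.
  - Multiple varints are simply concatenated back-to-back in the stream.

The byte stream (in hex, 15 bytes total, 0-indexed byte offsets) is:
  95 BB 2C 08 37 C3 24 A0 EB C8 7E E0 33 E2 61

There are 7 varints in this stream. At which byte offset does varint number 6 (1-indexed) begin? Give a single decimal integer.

  byte[0]=0x95 cont=1 payload=0x15=21: acc |= 21<<0 -> acc=21 shift=7
  byte[1]=0xBB cont=1 payload=0x3B=59: acc |= 59<<7 -> acc=7573 shift=14
  byte[2]=0x2C cont=0 payload=0x2C=44: acc |= 44<<14 -> acc=728469 shift=21 [end]
Varint 1: bytes[0:3] = 95 BB 2C -> value 728469 (3 byte(s))
  byte[3]=0x08 cont=0 payload=0x08=8: acc |= 8<<0 -> acc=8 shift=7 [end]
Varint 2: bytes[3:4] = 08 -> value 8 (1 byte(s))
  byte[4]=0x37 cont=0 payload=0x37=55: acc |= 55<<0 -> acc=55 shift=7 [end]
Varint 3: bytes[4:5] = 37 -> value 55 (1 byte(s))
  byte[5]=0xC3 cont=1 payload=0x43=67: acc |= 67<<0 -> acc=67 shift=7
  byte[6]=0x24 cont=0 payload=0x24=36: acc |= 36<<7 -> acc=4675 shift=14 [end]
Varint 4: bytes[5:7] = C3 24 -> value 4675 (2 byte(s))
  byte[7]=0xA0 cont=1 payload=0x20=32: acc |= 32<<0 -> acc=32 shift=7
  byte[8]=0xEB cont=1 payload=0x6B=107: acc |= 107<<7 -> acc=13728 shift=14
  byte[9]=0xC8 cont=1 payload=0x48=72: acc |= 72<<14 -> acc=1193376 shift=21
  byte[10]=0x7E cont=0 payload=0x7E=126: acc |= 126<<21 -> acc=265434528 shift=28 [end]
Varint 5: bytes[7:11] = A0 EB C8 7E -> value 265434528 (4 byte(s))
  byte[11]=0xE0 cont=1 payload=0x60=96: acc |= 96<<0 -> acc=96 shift=7
  byte[12]=0x33 cont=0 payload=0x33=51: acc |= 51<<7 -> acc=6624 shift=14 [end]
Varint 6: bytes[11:13] = E0 33 -> value 6624 (2 byte(s))
  byte[13]=0xE2 cont=1 payload=0x62=98: acc |= 98<<0 -> acc=98 shift=7
  byte[14]=0x61 cont=0 payload=0x61=97: acc |= 97<<7 -> acc=12514 shift=14 [end]
Varint 7: bytes[13:15] = E2 61 -> value 12514 (2 byte(s))

Answer: 11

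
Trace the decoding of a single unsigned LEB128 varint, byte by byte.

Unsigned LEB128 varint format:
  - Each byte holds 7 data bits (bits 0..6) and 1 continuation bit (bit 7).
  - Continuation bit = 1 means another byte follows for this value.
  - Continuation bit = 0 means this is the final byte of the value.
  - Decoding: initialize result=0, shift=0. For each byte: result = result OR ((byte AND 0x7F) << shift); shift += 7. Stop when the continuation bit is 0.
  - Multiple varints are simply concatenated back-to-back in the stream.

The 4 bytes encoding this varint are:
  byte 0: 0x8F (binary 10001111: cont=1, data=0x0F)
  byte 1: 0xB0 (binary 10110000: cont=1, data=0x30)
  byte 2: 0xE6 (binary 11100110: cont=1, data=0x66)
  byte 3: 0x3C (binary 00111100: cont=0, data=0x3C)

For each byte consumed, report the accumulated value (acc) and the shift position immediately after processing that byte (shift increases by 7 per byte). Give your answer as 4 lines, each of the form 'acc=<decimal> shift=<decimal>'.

Answer: acc=15 shift=7
acc=6159 shift=14
acc=1677327 shift=21
acc=127506447 shift=28

Derivation:
byte 0=0x8F: payload=0x0F=15, contrib = 15<<0 = 15; acc -> 15, shift -> 7
byte 1=0xB0: payload=0x30=48, contrib = 48<<7 = 6144; acc -> 6159, shift -> 14
byte 2=0xE6: payload=0x66=102, contrib = 102<<14 = 1671168; acc -> 1677327, shift -> 21
byte 3=0x3C: payload=0x3C=60, contrib = 60<<21 = 125829120; acc -> 127506447, shift -> 28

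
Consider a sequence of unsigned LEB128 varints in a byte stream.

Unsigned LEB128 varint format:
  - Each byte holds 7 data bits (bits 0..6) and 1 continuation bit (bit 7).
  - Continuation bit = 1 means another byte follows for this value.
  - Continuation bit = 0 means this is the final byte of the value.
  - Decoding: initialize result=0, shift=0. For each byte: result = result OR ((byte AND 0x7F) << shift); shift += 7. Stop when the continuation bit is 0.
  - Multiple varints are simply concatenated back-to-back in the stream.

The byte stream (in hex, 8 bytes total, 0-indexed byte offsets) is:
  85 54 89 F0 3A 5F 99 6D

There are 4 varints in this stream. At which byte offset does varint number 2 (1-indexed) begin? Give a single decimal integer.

Answer: 2

Derivation:
  byte[0]=0x85 cont=1 payload=0x05=5: acc |= 5<<0 -> acc=5 shift=7
  byte[1]=0x54 cont=0 payload=0x54=84: acc |= 84<<7 -> acc=10757 shift=14 [end]
Varint 1: bytes[0:2] = 85 54 -> value 10757 (2 byte(s))
  byte[2]=0x89 cont=1 payload=0x09=9: acc |= 9<<0 -> acc=9 shift=7
  byte[3]=0xF0 cont=1 payload=0x70=112: acc |= 112<<7 -> acc=14345 shift=14
  byte[4]=0x3A cont=0 payload=0x3A=58: acc |= 58<<14 -> acc=964617 shift=21 [end]
Varint 2: bytes[2:5] = 89 F0 3A -> value 964617 (3 byte(s))
  byte[5]=0x5F cont=0 payload=0x5F=95: acc |= 95<<0 -> acc=95 shift=7 [end]
Varint 3: bytes[5:6] = 5F -> value 95 (1 byte(s))
  byte[6]=0x99 cont=1 payload=0x19=25: acc |= 25<<0 -> acc=25 shift=7
  byte[7]=0x6D cont=0 payload=0x6D=109: acc |= 109<<7 -> acc=13977 shift=14 [end]
Varint 4: bytes[6:8] = 99 6D -> value 13977 (2 byte(s))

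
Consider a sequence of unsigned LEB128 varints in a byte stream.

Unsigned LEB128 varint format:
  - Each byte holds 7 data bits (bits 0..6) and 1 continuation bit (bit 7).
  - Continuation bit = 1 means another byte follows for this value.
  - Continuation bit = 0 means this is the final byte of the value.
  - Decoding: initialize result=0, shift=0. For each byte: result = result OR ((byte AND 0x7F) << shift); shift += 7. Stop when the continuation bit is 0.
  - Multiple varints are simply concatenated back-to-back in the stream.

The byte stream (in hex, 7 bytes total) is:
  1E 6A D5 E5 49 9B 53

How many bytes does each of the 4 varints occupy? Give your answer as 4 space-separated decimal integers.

  byte[0]=0x1E cont=0 payload=0x1E=30: acc |= 30<<0 -> acc=30 shift=7 [end]
Varint 1: bytes[0:1] = 1E -> value 30 (1 byte(s))
  byte[1]=0x6A cont=0 payload=0x6A=106: acc |= 106<<0 -> acc=106 shift=7 [end]
Varint 2: bytes[1:2] = 6A -> value 106 (1 byte(s))
  byte[2]=0xD5 cont=1 payload=0x55=85: acc |= 85<<0 -> acc=85 shift=7
  byte[3]=0xE5 cont=1 payload=0x65=101: acc |= 101<<7 -> acc=13013 shift=14
  byte[4]=0x49 cont=0 payload=0x49=73: acc |= 73<<14 -> acc=1209045 shift=21 [end]
Varint 3: bytes[2:5] = D5 E5 49 -> value 1209045 (3 byte(s))
  byte[5]=0x9B cont=1 payload=0x1B=27: acc |= 27<<0 -> acc=27 shift=7
  byte[6]=0x53 cont=0 payload=0x53=83: acc |= 83<<7 -> acc=10651 shift=14 [end]
Varint 4: bytes[5:7] = 9B 53 -> value 10651 (2 byte(s))

Answer: 1 1 3 2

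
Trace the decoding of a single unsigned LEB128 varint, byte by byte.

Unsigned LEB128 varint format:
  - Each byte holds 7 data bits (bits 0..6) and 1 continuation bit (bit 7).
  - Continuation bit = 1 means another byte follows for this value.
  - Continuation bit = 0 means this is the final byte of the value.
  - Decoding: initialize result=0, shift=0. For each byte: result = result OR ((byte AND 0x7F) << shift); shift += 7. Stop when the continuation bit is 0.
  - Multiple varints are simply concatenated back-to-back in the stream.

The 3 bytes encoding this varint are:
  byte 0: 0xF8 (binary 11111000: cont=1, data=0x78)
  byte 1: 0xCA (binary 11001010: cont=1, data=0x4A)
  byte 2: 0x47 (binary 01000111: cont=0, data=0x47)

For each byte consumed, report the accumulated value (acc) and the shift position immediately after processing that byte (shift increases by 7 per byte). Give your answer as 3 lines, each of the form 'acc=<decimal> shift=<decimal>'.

byte 0=0xF8: payload=0x78=120, contrib = 120<<0 = 120; acc -> 120, shift -> 7
byte 1=0xCA: payload=0x4A=74, contrib = 74<<7 = 9472; acc -> 9592, shift -> 14
byte 2=0x47: payload=0x47=71, contrib = 71<<14 = 1163264; acc -> 1172856, shift -> 21

Answer: acc=120 shift=7
acc=9592 shift=14
acc=1172856 shift=21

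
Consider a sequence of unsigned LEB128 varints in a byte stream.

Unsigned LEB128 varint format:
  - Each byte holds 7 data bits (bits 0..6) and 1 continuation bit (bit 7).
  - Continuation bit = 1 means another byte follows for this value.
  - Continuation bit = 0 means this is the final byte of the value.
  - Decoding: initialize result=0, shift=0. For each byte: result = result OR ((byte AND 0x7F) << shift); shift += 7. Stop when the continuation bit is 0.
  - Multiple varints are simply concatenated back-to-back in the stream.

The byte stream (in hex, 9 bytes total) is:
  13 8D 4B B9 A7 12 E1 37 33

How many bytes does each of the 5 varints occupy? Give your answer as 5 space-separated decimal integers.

Answer: 1 2 3 2 1

Derivation:
  byte[0]=0x13 cont=0 payload=0x13=19: acc |= 19<<0 -> acc=19 shift=7 [end]
Varint 1: bytes[0:1] = 13 -> value 19 (1 byte(s))
  byte[1]=0x8D cont=1 payload=0x0D=13: acc |= 13<<0 -> acc=13 shift=7
  byte[2]=0x4B cont=0 payload=0x4B=75: acc |= 75<<7 -> acc=9613 shift=14 [end]
Varint 2: bytes[1:3] = 8D 4B -> value 9613 (2 byte(s))
  byte[3]=0xB9 cont=1 payload=0x39=57: acc |= 57<<0 -> acc=57 shift=7
  byte[4]=0xA7 cont=1 payload=0x27=39: acc |= 39<<7 -> acc=5049 shift=14
  byte[5]=0x12 cont=0 payload=0x12=18: acc |= 18<<14 -> acc=299961 shift=21 [end]
Varint 3: bytes[3:6] = B9 A7 12 -> value 299961 (3 byte(s))
  byte[6]=0xE1 cont=1 payload=0x61=97: acc |= 97<<0 -> acc=97 shift=7
  byte[7]=0x37 cont=0 payload=0x37=55: acc |= 55<<7 -> acc=7137 shift=14 [end]
Varint 4: bytes[6:8] = E1 37 -> value 7137 (2 byte(s))
  byte[8]=0x33 cont=0 payload=0x33=51: acc |= 51<<0 -> acc=51 shift=7 [end]
Varint 5: bytes[8:9] = 33 -> value 51 (1 byte(s))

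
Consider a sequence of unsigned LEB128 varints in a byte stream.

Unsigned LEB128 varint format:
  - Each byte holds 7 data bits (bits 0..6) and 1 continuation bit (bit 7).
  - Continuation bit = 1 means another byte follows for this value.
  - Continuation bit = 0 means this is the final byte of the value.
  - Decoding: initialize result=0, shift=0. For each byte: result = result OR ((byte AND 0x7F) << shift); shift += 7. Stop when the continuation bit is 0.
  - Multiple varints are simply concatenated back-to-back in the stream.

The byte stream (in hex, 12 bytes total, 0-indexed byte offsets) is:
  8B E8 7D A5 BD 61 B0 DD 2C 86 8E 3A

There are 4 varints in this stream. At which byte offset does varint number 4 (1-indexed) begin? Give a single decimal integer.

Answer: 9

Derivation:
  byte[0]=0x8B cont=1 payload=0x0B=11: acc |= 11<<0 -> acc=11 shift=7
  byte[1]=0xE8 cont=1 payload=0x68=104: acc |= 104<<7 -> acc=13323 shift=14
  byte[2]=0x7D cont=0 payload=0x7D=125: acc |= 125<<14 -> acc=2061323 shift=21 [end]
Varint 1: bytes[0:3] = 8B E8 7D -> value 2061323 (3 byte(s))
  byte[3]=0xA5 cont=1 payload=0x25=37: acc |= 37<<0 -> acc=37 shift=7
  byte[4]=0xBD cont=1 payload=0x3D=61: acc |= 61<<7 -> acc=7845 shift=14
  byte[5]=0x61 cont=0 payload=0x61=97: acc |= 97<<14 -> acc=1597093 shift=21 [end]
Varint 2: bytes[3:6] = A5 BD 61 -> value 1597093 (3 byte(s))
  byte[6]=0xB0 cont=1 payload=0x30=48: acc |= 48<<0 -> acc=48 shift=7
  byte[7]=0xDD cont=1 payload=0x5D=93: acc |= 93<<7 -> acc=11952 shift=14
  byte[8]=0x2C cont=0 payload=0x2C=44: acc |= 44<<14 -> acc=732848 shift=21 [end]
Varint 3: bytes[6:9] = B0 DD 2C -> value 732848 (3 byte(s))
  byte[9]=0x86 cont=1 payload=0x06=6: acc |= 6<<0 -> acc=6 shift=7
  byte[10]=0x8E cont=1 payload=0x0E=14: acc |= 14<<7 -> acc=1798 shift=14
  byte[11]=0x3A cont=0 payload=0x3A=58: acc |= 58<<14 -> acc=952070 shift=21 [end]
Varint 4: bytes[9:12] = 86 8E 3A -> value 952070 (3 byte(s))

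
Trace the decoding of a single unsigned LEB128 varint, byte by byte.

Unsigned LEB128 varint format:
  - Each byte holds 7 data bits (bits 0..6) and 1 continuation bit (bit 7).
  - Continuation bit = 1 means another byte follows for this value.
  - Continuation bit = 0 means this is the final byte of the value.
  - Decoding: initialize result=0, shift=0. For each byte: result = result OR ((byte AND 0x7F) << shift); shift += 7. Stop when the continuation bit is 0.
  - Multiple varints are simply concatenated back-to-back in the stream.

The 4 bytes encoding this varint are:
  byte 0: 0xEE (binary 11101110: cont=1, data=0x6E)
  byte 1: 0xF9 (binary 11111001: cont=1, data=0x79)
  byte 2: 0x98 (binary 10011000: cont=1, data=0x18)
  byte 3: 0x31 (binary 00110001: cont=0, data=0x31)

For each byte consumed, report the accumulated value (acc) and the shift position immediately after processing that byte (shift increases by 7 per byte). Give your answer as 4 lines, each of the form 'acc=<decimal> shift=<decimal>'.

byte 0=0xEE: payload=0x6E=110, contrib = 110<<0 = 110; acc -> 110, shift -> 7
byte 1=0xF9: payload=0x79=121, contrib = 121<<7 = 15488; acc -> 15598, shift -> 14
byte 2=0x98: payload=0x18=24, contrib = 24<<14 = 393216; acc -> 408814, shift -> 21
byte 3=0x31: payload=0x31=49, contrib = 49<<21 = 102760448; acc -> 103169262, shift -> 28

Answer: acc=110 shift=7
acc=15598 shift=14
acc=408814 shift=21
acc=103169262 shift=28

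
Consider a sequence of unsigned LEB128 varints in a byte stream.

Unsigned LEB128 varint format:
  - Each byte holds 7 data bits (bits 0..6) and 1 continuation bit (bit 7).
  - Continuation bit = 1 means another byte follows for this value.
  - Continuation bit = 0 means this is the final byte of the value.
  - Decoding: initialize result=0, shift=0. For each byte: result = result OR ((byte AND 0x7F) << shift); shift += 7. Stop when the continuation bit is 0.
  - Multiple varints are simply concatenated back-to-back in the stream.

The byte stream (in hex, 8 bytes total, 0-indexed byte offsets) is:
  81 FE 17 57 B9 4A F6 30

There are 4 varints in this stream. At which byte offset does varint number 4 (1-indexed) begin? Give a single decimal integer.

Answer: 6

Derivation:
  byte[0]=0x81 cont=1 payload=0x01=1: acc |= 1<<0 -> acc=1 shift=7
  byte[1]=0xFE cont=1 payload=0x7E=126: acc |= 126<<7 -> acc=16129 shift=14
  byte[2]=0x17 cont=0 payload=0x17=23: acc |= 23<<14 -> acc=392961 shift=21 [end]
Varint 1: bytes[0:3] = 81 FE 17 -> value 392961 (3 byte(s))
  byte[3]=0x57 cont=0 payload=0x57=87: acc |= 87<<0 -> acc=87 shift=7 [end]
Varint 2: bytes[3:4] = 57 -> value 87 (1 byte(s))
  byte[4]=0xB9 cont=1 payload=0x39=57: acc |= 57<<0 -> acc=57 shift=7
  byte[5]=0x4A cont=0 payload=0x4A=74: acc |= 74<<7 -> acc=9529 shift=14 [end]
Varint 3: bytes[4:6] = B9 4A -> value 9529 (2 byte(s))
  byte[6]=0xF6 cont=1 payload=0x76=118: acc |= 118<<0 -> acc=118 shift=7
  byte[7]=0x30 cont=0 payload=0x30=48: acc |= 48<<7 -> acc=6262 shift=14 [end]
Varint 4: bytes[6:8] = F6 30 -> value 6262 (2 byte(s))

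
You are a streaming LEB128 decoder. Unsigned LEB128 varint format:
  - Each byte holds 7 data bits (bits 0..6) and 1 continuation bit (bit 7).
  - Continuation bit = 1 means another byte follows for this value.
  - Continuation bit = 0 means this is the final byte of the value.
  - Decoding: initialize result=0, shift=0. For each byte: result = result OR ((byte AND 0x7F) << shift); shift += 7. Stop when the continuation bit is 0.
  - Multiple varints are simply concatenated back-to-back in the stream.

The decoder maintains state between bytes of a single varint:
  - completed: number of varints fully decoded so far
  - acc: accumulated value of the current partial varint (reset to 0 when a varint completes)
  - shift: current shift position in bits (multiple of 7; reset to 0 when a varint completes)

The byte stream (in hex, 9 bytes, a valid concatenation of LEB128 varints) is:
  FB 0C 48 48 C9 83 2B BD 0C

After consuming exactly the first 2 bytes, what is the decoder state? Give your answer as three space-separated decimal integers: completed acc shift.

byte[0]=0xFB cont=1 payload=0x7B: acc |= 123<<0 -> completed=0 acc=123 shift=7
byte[1]=0x0C cont=0 payload=0x0C: varint #1 complete (value=1659); reset -> completed=1 acc=0 shift=0

Answer: 1 0 0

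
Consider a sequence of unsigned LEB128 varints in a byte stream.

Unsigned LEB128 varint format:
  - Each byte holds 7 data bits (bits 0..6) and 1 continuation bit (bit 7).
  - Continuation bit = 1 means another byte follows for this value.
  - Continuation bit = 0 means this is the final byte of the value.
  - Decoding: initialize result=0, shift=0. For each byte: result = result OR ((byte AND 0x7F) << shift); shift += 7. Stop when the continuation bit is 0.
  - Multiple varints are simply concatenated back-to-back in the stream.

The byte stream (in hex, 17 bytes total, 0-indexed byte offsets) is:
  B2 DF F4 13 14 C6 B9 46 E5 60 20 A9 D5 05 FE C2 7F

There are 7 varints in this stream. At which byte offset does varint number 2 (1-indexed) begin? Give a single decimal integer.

  byte[0]=0xB2 cont=1 payload=0x32=50: acc |= 50<<0 -> acc=50 shift=7
  byte[1]=0xDF cont=1 payload=0x5F=95: acc |= 95<<7 -> acc=12210 shift=14
  byte[2]=0xF4 cont=1 payload=0x74=116: acc |= 116<<14 -> acc=1912754 shift=21
  byte[3]=0x13 cont=0 payload=0x13=19: acc |= 19<<21 -> acc=41758642 shift=28 [end]
Varint 1: bytes[0:4] = B2 DF F4 13 -> value 41758642 (4 byte(s))
  byte[4]=0x14 cont=0 payload=0x14=20: acc |= 20<<0 -> acc=20 shift=7 [end]
Varint 2: bytes[4:5] = 14 -> value 20 (1 byte(s))
  byte[5]=0xC6 cont=1 payload=0x46=70: acc |= 70<<0 -> acc=70 shift=7
  byte[6]=0xB9 cont=1 payload=0x39=57: acc |= 57<<7 -> acc=7366 shift=14
  byte[7]=0x46 cont=0 payload=0x46=70: acc |= 70<<14 -> acc=1154246 shift=21 [end]
Varint 3: bytes[5:8] = C6 B9 46 -> value 1154246 (3 byte(s))
  byte[8]=0xE5 cont=1 payload=0x65=101: acc |= 101<<0 -> acc=101 shift=7
  byte[9]=0x60 cont=0 payload=0x60=96: acc |= 96<<7 -> acc=12389 shift=14 [end]
Varint 4: bytes[8:10] = E5 60 -> value 12389 (2 byte(s))
  byte[10]=0x20 cont=0 payload=0x20=32: acc |= 32<<0 -> acc=32 shift=7 [end]
Varint 5: bytes[10:11] = 20 -> value 32 (1 byte(s))
  byte[11]=0xA9 cont=1 payload=0x29=41: acc |= 41<<0 -> acc=41 shift=7
  byte[12]=0xD5 cont=1 payload=0x55=85: acc |= 85<<7 -> acc=10921 shift=14
  byte[13]=0x05 cont=0 payload=0x05=5: acc |= 5<<14 -> acc=92841 shift=21 [end]
Varint 6: bytes[11:14] = A9 D5 05 -> value 92841 (3 byte(s))
  byte[14]=0xFE cont=1 payload=0x7E=126: acc |= 126<<0 -> acc=126 shift=7
  byte[15]=0xC2 cont=1 payload=0x42=66: acc |= 66<<7 -> acc=8574 shift=14
  byte[16]=0x7F cont=0 payload=0x7F=127: acc |= 127<<14 -> acc=2089342 shift=21 [end]
Varint 7: bytes[14:17] = FE C2 7F -> value 2089342 (3 byte(s))

Answer: 4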